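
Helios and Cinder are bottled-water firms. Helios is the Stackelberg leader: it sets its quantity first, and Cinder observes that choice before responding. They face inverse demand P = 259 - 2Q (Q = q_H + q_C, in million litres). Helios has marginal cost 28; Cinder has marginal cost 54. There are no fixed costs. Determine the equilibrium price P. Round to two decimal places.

92.25

The follower Cinder best-responds to any q_H: π_C = (259 - 2Q)q_C - 54q_C.
Follower FOC: 205 - 2q_H - 4q_C = 0, so q_C(q_H) = (205 - 2q_H)/4.
Helios substitutes q_C(q_H) into its own profit: π_H = q_H(259 - 2q_H - (205 - 2q_H)/2) - 28q_H = (313/2 - q_H)q_H - 28q_H.
Maximising: ∂π_H/∂q_H = 257/2 - 2q_H = 0, giving q_H = 257/4.
Then q_C = (205 - 2·(257/4))/4 = 153/8.
Total output Q = 667/8, so price P = 259 - 2·(667/8) = 369/4.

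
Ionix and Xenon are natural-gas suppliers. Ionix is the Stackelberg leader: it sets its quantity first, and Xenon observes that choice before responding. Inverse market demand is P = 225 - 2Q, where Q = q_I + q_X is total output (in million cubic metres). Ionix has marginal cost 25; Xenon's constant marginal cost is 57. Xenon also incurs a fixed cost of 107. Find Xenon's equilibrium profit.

231

The follower Xenon best-responds to any q_I: π_X = (225 - 2Q)q_X - 57q_X.
Follower FOC: 168 - 2q_I - 4q_X = 0, so q_X(q_I) = (168 - 2q_I)/4.
Ionix substitutes q_X(q_I) into its own profit: π_I = q_I(225 - 2q_I - (168 - 2q_I)/2) - 25q_I = (141 - q_I)q_I - 25q_I.
Leader FOC: 116 - 2q_I = 0, so q_I = 58.
Then q_X = (168 - 2·58)/4 = 13.
Price P = 225 - 2·71 = 83.
Xenon's profit: (83 - 57)·13 - 107 = 231.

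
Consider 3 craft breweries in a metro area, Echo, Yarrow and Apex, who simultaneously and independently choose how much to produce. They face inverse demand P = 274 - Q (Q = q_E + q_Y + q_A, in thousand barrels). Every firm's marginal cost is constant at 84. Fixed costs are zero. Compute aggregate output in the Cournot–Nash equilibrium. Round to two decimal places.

Each firm earns π_i = (274 - Q)q_i - 84q_i.
Setting ∂π_i/∂q_i = 0 with rivals' quantities fixed: 190 - 2q_i - Σ_{j≠i} q_j = 0.
By symmetry each firm produces the same amount; substituting Σ_{j≠i} q_j = 2q_i yields q_i = 190/4 = 95/2.
Total output Q = 95/2 + 95/2 + 95/2 = 285/2.

142.50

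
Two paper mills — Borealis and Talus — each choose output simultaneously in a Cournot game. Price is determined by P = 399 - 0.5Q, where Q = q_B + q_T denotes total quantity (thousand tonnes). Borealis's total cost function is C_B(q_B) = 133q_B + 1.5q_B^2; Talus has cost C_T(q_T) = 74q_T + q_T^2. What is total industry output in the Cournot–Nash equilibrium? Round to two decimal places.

153.40

Borealis's profit: π_B = (399 - 0.5Q)q_B - (133q_B + (3/2)q_B²). Setting ∂π_B/∂q_B = 0: 266 - 4q_B - (1/2)(q_T) = 0.
Talus's first-order condition: 325 - 3q_T - (1/2)(q_B) = 0.
Rearranging gives the reaction functions q_B = (266 - (1/2)q_T)/4 and q_T = (325 - (1/2)q_B)/3.
Substituting one into the other gives q_B = 54.0851 and q_T = 99.3191.
Total output Q = 54.0851 + 99.3191 = 153.4043.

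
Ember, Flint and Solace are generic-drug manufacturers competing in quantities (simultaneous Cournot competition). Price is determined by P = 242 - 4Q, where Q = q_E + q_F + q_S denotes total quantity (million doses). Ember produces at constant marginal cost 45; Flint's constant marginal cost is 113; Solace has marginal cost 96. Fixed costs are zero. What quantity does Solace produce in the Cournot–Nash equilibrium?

7

Ember's profit: π_E = (242 - 4Q)q_E - (45q_E). Setting ∂π_E/∂q_E = 0: 197 - 8q_E - 4(q_F + q_S) = 0.
Flint's profit: π_F = (242 - 4Q)q_F - (113q_F). Setting ∂π_F/∂q_F = 0: 129 - 8q_F - 4(q_E + q_S) = 0.
Solace's profit: π_S = (242 - 4Q)q_S - (96q_S). Setting ∂π_S/∂q_S = 0: 146 - 8q_S - 4(q_E + q_F) = 0.
Adding the 3 conditions: 472 − 8Q − 8Q = 0, i.e. Q = 59/2.
Back-substituting: q_E = (197 − 118)/4 = 79/4, q_F = (129 − 118)/4 = 11/4, q_S = (146 − 118)/4 = 7.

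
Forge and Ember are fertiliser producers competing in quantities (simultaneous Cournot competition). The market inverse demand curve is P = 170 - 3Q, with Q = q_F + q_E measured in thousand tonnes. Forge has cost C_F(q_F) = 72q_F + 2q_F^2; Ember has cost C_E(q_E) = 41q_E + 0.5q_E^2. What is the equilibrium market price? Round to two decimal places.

106.31

Forge's profit: π_F = (170 - 3Q)q_F - (72q_F + 2q_F²). Setting ∂π_F/∂q_F = 0: 98 - 10q_F - 3(q_E) = 0.
Ember's profit: π_E = (170 - 3Q)q_E - (41q_E + (1/2)q_E²). Setting ∂π_E/∂q_E = 0: 129 - 7q_E - 3(q_F) = 0.
Rearranging gives the reaction functions q_F = (98 - 3q_E)/10 and q_E = (129 - 3q_F)/7.
Substituting one into the other gives q_F = 299/61 and q_E = 996/61.
Total output Q = 1295/61, so price P = 170 - 3·(1295/61) = 106.3115.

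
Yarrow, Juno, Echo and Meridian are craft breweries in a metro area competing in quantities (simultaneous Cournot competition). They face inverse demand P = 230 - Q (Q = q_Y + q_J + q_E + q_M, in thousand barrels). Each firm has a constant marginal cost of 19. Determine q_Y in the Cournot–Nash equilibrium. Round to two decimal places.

A representative firm's profit is π_i = q_i(230 - Q) - 19q_i.
Setting ∂π_i/∂q_i = 0 with rivals' quantities fixed: 211 - 2q_i - Σ_{j≠i} q_j = 0.
With identical firms every q_j equals q_i, so Σ_{j≠i} q_j = 3q_i and 211 = 5q_i, giving q_i = 211/5.

42.20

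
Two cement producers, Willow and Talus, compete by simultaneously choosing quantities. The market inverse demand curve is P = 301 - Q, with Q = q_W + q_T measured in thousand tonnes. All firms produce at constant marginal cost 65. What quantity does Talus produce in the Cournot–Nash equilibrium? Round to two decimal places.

78.67

Each firm earns π_i = (301 - Q)q_i - 65q_i.
First-order condition (treating rivals' output as given): 236 - 2q_i - q_j = 0.
With identical firms every q_j equals q_i, so q_j = q_i and 236 = 3q_i, giving q_i = 236/3.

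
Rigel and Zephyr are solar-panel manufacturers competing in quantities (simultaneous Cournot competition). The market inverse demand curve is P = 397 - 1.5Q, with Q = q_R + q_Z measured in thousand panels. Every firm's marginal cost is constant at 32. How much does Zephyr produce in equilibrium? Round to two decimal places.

81.11

Each firm earns π_i = (397 - 1.5Q)q_i - 32q_i.
First-order condition (treating rivals' output as given): 365 - 3q_i - (3/2)q_j = 0.
With identical firms every q_j equals q_i, so q_j = q_i and 365 = (9/2)q_i, giving q_i = 730/9.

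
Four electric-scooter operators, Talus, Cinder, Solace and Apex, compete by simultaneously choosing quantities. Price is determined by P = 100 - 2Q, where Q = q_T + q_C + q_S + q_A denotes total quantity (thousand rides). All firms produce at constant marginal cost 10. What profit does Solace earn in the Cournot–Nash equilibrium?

A representative firm's profit is π_i = q_i(100 - 2Q) - 10q_i.
Setting ∂π_i/∂q_i = 0 with rivals' quantities fixed: 90 - 4q_i - 2·Σ_{j≠i} q_j = 0.
By symmetry each firm produces the same amount; substituting Σ_{j≠i} q_j = 3q_i yields q_i = 90/10 = 9.
Price P = 100 - 2·36 = 28.
Solace's profit: (28 - 10)·9 = 162.

162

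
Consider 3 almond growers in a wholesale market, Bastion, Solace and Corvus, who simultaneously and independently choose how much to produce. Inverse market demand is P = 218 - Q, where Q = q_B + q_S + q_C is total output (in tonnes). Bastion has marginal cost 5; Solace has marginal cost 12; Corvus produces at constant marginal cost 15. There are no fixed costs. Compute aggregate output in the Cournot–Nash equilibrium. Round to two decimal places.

155.50

Bastion's profit: π_B = (218 - Q)q_B - (5q_B). Setting ∂π_B/∂q_B = 0: 213 - 2q_B - (q_S + q_C) = 0.
Solace's first-order condition: 206 - 2q_S - (q_B + q_C) = 0.
Corvus's profit: π_C = (218 - Q)q_C - (15q_C). Setting ∂π_C/∂q_C = 0: 203 - 2q_C - (q_B + q_S) = 0.
Adding the 3 conditions: 622 − 2Q − 2Q = 0, i.e. Q = 311/2.
Back-substituting: q_B = (213 − 311/2) = 115/2, q_S = (206 − 311/2) = 101/2, q_C = (203 − 311/2) = 95/2.
Total output Q = 115/2 + 101/2 + 95/2 = 311/2.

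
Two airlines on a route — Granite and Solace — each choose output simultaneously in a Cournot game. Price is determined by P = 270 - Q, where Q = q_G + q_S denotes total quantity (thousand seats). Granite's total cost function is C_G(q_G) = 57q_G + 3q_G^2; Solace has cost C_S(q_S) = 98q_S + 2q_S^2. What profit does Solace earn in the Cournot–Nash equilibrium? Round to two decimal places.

Granite's profit: π_G = (270 - Q)q_G - (57q_G + 3q_G²). Setting ∂π_G/∂q_G = 0: 213 - 8q_G - (q_S) = 0.
Solace's profit: π_S = (270 - Q)q_S - (98q_S + 2q_S²). Setting ∂π_S/∂q_S = 0: 172 - 6q_S - (q_G) = 0.
Rearranging gives the reaction functions q_G = (213 - q_S)/8 and q_S = (172 - q_G)/6.
Substituting one into the other gives q_G = 1106/47 and q_S = 1163/47.
Price P = 270 - 48.2766 = 221.7234.
Solace's profit: 221.7234·(1163/47) - 98·(1163/47) - 2(1163/47)² = 1836.8977.

1836.90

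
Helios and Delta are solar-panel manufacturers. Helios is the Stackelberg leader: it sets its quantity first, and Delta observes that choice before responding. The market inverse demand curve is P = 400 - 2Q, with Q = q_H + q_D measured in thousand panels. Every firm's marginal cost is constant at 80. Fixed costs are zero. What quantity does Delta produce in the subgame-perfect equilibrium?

40

The follower Delta best-responds to any q_H: π_D = (400 - 2Q)q_D - 80q_D.
∂π_D/∂q_D = 320 - 2q_H - 4q_D = 0 gives the reaction function q_D = (320 - 2q_H)/4.
Helios substitutes q_D(q_H) into its own profit: π_H = q_H(400 - 2q_H - (320 - 2q_H)/2) - 80q_H = (240 - q_H)q_H - 80q_H.
Leader FOC: 160 - 2q_H = 0, so q_H = 80.
Then q_D = (320 - 2·80)/4 = 40.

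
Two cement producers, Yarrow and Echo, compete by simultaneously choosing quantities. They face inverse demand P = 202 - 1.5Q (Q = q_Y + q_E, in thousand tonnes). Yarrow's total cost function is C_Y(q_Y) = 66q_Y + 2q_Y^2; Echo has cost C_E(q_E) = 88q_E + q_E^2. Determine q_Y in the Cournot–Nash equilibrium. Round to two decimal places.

15.54

Yarrow's profit: π_Y = (202 - 1.5Q)q_Y - (66q_Y + 2q_Y²). Setting ∂π_Y/∂q_Y = 0: 136 - 7q_Y - (3/2)(q_E) = 0.
Echo's profit: π_E = (202 - 1.5Q)q_E - (88q_E + q_E²). Setting ∂π_E/∂q_E = 0: 114 - 5q_E - (3/2)(q_Y) = 0.
Best responses: q_Y = (136 - (3/2)q_E)/7, q_E = (114 - (3/2)q_Y)/5.
Substituting one into the other gives q_Y = 15.5420 and q_E = 18.1374.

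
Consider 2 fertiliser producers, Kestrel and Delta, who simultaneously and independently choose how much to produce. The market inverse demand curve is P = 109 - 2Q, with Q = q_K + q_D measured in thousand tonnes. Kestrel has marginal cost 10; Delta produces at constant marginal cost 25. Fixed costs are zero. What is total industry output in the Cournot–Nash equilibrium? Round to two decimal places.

Kestrel's profit: π_K = (109 - 2Q)q_K - (10q_K). Setting ∂π_K/∂q_K = 0: 99 - 4q_K - 2(q_D) = 0.
Delta's first-order condition: 84 - 4q_D - 2(q_K) = 0.
Rearranging gives the reaction functions q_K = (99 - 2q_D)/4 and q_D = (84 - 2q_K)/4.
Substituting one into the other gives q_K = 19 and q_D = 23/2.
Total output Q = 19 + 23/2 = 61/2.

30.50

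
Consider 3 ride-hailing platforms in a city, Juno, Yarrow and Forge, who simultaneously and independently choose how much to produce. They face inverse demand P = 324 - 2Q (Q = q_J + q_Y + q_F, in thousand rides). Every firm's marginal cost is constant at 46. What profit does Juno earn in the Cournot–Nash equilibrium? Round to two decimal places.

A representative firm's profit is π_i = q_i(324 - 2Q) - 46q_i.
First-order condition (treating rivals' output as given): 278 - 4q_i - 2·Σ_{j≠i} q_j = 0.
By symmetry each firm produces the same amount; substituting Σ_{j≠i} q_j = 2q_i yields q_i = 278/8 = 139/4.
Price P = 324 - 2·(417/4) = 231/2.
Juno's profit: (231/2 - 46)·(139/4) = 2415.1250.

2415.13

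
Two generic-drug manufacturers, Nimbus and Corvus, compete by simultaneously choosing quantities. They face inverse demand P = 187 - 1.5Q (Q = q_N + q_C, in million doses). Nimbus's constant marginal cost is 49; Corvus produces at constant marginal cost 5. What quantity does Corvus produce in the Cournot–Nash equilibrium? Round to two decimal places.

50.22

Nimbus's profit: π_N = (187 - 1.5Q)q_N - (49q_N). Setting ∂π_N/∂q_N = 0: 138 - 3q_N - (3/2)(q_C) = 0.
Corvus's profit: π_C = (187 - 1.5Q)q_C - (5q_C). Setting ∂π_C/∂q_C = 0: 182 - 3q_C - (3/2)(q_N) = 0.
Best responses: q_N = (138 - (3/2)q_C)/3, q_C = (182 - (3/2)q_N)/3.
Substituting one into the other gives q_N = 188/9 and q_C = 452/9.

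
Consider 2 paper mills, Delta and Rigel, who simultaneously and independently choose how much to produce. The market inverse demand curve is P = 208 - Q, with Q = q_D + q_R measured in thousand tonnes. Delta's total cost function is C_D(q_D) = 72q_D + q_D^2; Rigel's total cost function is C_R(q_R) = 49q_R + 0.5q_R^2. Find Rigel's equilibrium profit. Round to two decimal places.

3099.17

Delta's profit: π_D = (208 - Q)q_D - (72q_D + q_D²). Setting ∂π_D/∂q_D = 0: 136 - 4q_D - (q_R) = 0.
Rigel's profit: π_R = (208 - Q)q_R - (49q_R + (1/2)q_R²). Setting ∂π_R/∂q_R = 0: 159 - 3q_R - (q_D) = 0.
Rearranging gives the reaction functions q_D = (136 - q_R)/4 and q_R = (159 - q_D)/3.
Substituting one into the other gives q_D = 249/11 and q_R = 500/11.
Price P = 208 - 749/11 = 1539/11.
Rigel's profit: (1539/11)·(500/11) - 49·(500/11) - (1/2)(500/11)² = 3099.1736.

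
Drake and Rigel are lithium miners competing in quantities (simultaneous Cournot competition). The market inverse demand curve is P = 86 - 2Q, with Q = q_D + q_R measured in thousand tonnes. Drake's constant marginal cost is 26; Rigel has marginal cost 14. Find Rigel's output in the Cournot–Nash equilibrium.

Drake's profit: π_D = (86 - 2Q)q_D - (26q_D). Setting ∂π_D/∂q_D = 0: 60 - 4q_D - 2(q_R) = 0.
Rigel's first-order condition: 72 - 4q_R - 2(q_D) = 0.
So q_D = (60 - 2q_R)/4 and q_R = (72 - 2q_D)/4.
Substituting one into the other gives q_D = 8 and q_R = 14.

14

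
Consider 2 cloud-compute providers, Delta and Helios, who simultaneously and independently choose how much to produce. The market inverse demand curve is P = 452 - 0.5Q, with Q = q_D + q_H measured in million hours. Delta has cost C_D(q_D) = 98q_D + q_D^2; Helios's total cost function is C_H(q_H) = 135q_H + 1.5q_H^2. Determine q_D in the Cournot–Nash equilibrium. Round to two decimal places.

107.02

Delta's profit: π_D = (452 - 0.5Q)q_D - (98q_D + q_D²). Setting ∂π_D/∂q_D = 0: 354 - 3q_D - (1/2)(q_H) = 0.
Helios's first-order condition: 317 - 4q_H - (1/2)(q_D) = 0.
Rearranging gives the reaction functions q_D = (354 - (1/2)q_H)/3 and q_H = (317 - (1/2)q_D)/4.
Solving the pair: q_D = 107.0213, q_H = 65.8723.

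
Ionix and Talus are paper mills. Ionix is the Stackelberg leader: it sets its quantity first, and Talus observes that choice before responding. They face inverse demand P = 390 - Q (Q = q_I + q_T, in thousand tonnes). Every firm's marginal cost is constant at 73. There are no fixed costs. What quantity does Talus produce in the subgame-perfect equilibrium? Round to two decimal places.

79.25

Solve by backward induction. Given q_I, the follower Talus maximises π_T = (390 - q_I - q_T)q_T - 73q_T.
Follower FOC: 317 - q_I - 2q_T = 0, so q_T(q_I) = (317 - q_I)/2.
Ionix substitutes q_T(q_I) into its own profit: π_I = q_I(390 - q_I - (317 - q_I)/2) - 73q_I = (463/2 - (1/2)q_I)q_I - 73q_I.
Maximising: ∂π_I/∂q_I = 317/2 - q_I = 0, giving q_I = 317/2.
Then q_T = (317 - 317/2)/2 = 317/4.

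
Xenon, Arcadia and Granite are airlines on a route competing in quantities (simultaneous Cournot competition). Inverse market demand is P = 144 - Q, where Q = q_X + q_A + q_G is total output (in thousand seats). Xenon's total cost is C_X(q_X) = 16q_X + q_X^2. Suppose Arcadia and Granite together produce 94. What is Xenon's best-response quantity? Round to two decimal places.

8.50

With rivals' combined output fixed at 94, Xenon's profit is π_X = (144 - 94 - q_X)q_X - (16q_X + q_X²) = (50 - q_X)q_X - (16q_X + q_X²).
∂π_X/∂q_X = 34 - 4q_X = 0, so q_X = 17/2.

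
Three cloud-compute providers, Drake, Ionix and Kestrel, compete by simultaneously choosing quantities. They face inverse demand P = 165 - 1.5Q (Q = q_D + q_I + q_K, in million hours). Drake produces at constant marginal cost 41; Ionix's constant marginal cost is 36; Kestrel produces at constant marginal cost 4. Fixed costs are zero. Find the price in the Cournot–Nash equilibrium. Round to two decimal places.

61.50

Drake's profit: π_D = (165 - 1.5Q)q_D - (41q_D). Setting ∂π_D/∂q_D = 0: 124 - 3q_D - (3/2)(q_I + q_K) = 0.
Ionix's first-order condition: 129 - 3q_I - (3/2)(q_D + q_K) = 0.
Kestrel's first-order condition: 161 - 3q_K - (3/2)(q_D + q_I) = 0.
Adding the 3 first-order conditions: 414 − 6Q = 0, so Q = 69.
Back-substituting: q_D = (124 − 207/2)/(3/2) = 41/3, q_I = (129 − 207/2)/(3/2) = 17, q_K = (161 − 207/2)/(3/2) = 115/3.
Total output Q = 69, so price P = 165 - (3/2)·69 = 123/2.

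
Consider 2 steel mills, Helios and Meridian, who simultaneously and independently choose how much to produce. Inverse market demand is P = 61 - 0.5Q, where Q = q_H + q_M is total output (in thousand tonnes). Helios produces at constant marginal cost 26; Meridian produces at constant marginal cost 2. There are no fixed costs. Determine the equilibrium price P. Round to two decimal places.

Helios's profit: π_H = (61 - 0.5Q)q_H - (26q_H). Setting ∂π_H/∂q_H = 0: 35 - q_H - (1/2)(q_M) = 0.
Meridian's profit: π_M = (61 - 0.5Q)q_M - (2q_M). Setting ∂π_M/∂q_M = 0: 59 - q_M - (1/2)(q_H) = 0.
So q_H = (35 - (1/2)q_M) and q_M = (59 - (1/2)q_H).
Substituting one into the other gives q_H = 22/3 and q_M = 166/3.
Total output Q = 188/3, so price P = 61 - (1/2)·(188/3) = 89/3.

29.67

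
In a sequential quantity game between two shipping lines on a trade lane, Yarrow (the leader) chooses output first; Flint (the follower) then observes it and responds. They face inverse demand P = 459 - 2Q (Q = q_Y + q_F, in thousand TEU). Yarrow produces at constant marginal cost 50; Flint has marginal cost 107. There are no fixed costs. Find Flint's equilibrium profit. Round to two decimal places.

1770.13

Solve by backward induction. Given q_Y, the follower Flint maximises π_F = (459 - 2q_Y - 2q_F)q_F - 107q_F.
Setting the follower's marginal profit to zero, 352 - 2q_Y - 4q_F = 0, i.e. q_F = (352 - 2q_Y)/4.
The leader anticipates this reaction. Substituting into P = 459 - 2Q gives P = 283 - q_Y, so π_Y = (283 - q_Y)q_Y - 50q_Y.
The leader's first-order condition 233 - 2q_Y = 0 yields q_Y = 233/2.
Then q_F = (352 - 2·(233/2))/4 = 119/4.
Price P = 459 - 2·(585/4) = 333/2.
Flint's profit: (333/2 - 107)·(119/4) = 1770.1250.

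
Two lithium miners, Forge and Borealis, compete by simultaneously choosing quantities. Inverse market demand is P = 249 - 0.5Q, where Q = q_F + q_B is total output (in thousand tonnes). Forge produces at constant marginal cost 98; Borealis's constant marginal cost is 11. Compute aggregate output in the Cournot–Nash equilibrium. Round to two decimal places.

Forge's profit: π_F = (249 - 0.5Q)q_F - (98q_F). Setting ∂π_F/∂q_F = 0: 151 - q_F - (1/2)(q_B) = 0.
Borealis's profit: π_B = (249 - 0.5Q)q_B - (11q_B). Setting ∂π_B/∂q_B = 0: 238 - q_B - (1/2)(q_F) = 0.
Rearranging gives the reaction functions q_F = (151 - (1/2)q_B) and q_B = (238 - (1/2)q_F).
Solving the pair: q_F = 128/3, q_B = 650/3.
Total output Q = 128/3 + 650/3 = 778/3.

259.33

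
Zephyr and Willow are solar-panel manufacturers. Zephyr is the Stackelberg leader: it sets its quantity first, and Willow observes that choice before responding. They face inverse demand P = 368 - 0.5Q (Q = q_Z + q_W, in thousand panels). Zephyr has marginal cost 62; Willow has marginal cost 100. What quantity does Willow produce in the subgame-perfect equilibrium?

The follower Willow best-responds to any q_Z: π_W = (368 - 0.5Q)q_W - 100q_W.
Follower FOC: 268 - (1/2)q_Z - q_W = 0, so q_W(q_Z) = (268 - (1/2)q_Z).
The leader anticipates this reaction. Substituting into P = 368 - 0.5Q gives P = 234 - (1/4)q_Z, so π_Z = (234 - (1/4)q_Z)q_Z - 62q_Z.
Maximising: ∂π_Z/∂q_Z = 172 - (1/2)q_Z = 0, giving q_Z = 344.
Then q_W = (268 - (1/2)·344) = 96.

96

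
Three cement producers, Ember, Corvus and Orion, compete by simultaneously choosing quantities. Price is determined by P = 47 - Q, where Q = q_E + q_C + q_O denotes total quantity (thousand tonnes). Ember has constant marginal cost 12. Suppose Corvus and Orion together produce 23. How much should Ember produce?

6

With rivals' combined output fixed at 23, Ember's profit is π_E = (47 - 23 - q_E)q_E - (12q_E) = (24 - q_E)q_E - (12q_E).
∂π_E/∂q_E = 12 - 2q_E = 0, so q_E = 6.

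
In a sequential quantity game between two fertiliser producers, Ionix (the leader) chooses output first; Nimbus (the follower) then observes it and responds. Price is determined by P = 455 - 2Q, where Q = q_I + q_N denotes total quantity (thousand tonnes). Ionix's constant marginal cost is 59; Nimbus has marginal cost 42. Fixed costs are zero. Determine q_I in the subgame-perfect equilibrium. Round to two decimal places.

Solve by backward induction. Given q_I, the follower Nimbus maximises π_N = (455 - 2q_I - 2q_N)q_N - 42q_N.
Setting the follower's marginal profit to zero, 413 - 2q_I - 4q_N = 0, i.e. q_N = (413 - 2q_I)/4.
Ionix substitutes q_N(q_I) into its own profit: π_I = q_I(455 - 2q_I - (413 - 2q_I)/2) - 59q_I = (497/2 - q_I)q_I - 59q_I.
Leader FOC: 379/2 - 2q_I = 0, so q_I = 379/4.
Then q_N = (413 - 2·(379/4))/4 = 447/8.

94.75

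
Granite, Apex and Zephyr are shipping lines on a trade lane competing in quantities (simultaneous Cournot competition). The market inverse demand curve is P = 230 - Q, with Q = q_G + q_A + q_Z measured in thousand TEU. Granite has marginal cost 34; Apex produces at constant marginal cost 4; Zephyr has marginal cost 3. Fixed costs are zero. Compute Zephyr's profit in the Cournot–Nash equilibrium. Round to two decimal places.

Granite's profit: π_G = (230 - Q)q_G - (34q_G). Setting ∂π_G/∂q_G = 0: 196 - 2q_G - (q_A + q_Z) = 0.
Apex's first-order condition: 226 - 2q_A - (q_G + q_Z) = 0.
Zephyr's first-order condition: 227 - 2q_Z - (q_G + q_A) = 0.
Adding the 3 conditions: 649 − 2Q − 2Q = 0, i.e. Q = 649/4.
Back-substituting: q_G = (196 − 649/4) = 135/4, q_A = (226 − 649/4) = 255/4, q_Z = (227 − 649/4) = 259/4.
Price P = 230 - 649/4 = 271/4.
Zephyr's profit: (271/4 - 3)·(259/4) = 4192.5625.

4192.56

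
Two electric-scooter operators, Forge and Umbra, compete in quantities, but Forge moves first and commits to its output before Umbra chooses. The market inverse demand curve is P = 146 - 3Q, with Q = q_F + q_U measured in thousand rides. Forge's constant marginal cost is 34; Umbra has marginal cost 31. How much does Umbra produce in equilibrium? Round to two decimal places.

10.08

Solve by backward induction. Given q_F, the follower Umbra maximises π_U = (146 - 3q_F - 3q_U)q_U - 31q_U.
∂π_U/∂q_U = 115 - 3q_F - 6q_U = 0 gives the reaction function q_U = (115 - 3q_F)/6.
The leader anticipates this reaction. Substituting into P = 146 - 3Q gives P = 177/2 - (3/2)q_F, so π_F = (177/2 - (3/2)q_F)q_F - 34q_F.
Leader FOC: 109/2 - 3q_F = 0, so q_F = 109/6.
Then q_U = (115 - 3·(109/6))/6 = 121/12.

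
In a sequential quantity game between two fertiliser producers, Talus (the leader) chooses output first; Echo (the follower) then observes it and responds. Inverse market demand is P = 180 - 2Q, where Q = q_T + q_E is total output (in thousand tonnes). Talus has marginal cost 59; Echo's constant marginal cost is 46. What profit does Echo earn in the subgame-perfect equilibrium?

800

The follower Echo best-responds to any q_T: π_E = (180 - 2Q)q_E - 46q_E.
∂π_E/∂q_E = 134 - 2q_T - 4q_E = 0 gives the reaction function q_E = (134 - 2q_T)/4.
Talus substitutes q_E(q_T) into its own profit: π_T = q_T(180 - 2q_T - (134 - 2q_T)/2) - 59q_T = (113 - q_T)q_T - 59q_T.
Maximising: ∂π_T/∂q_T = 54 - 2q_T = 0, giving q_T = 27.
Then q_E = (134 - 2·27)/4 = 20.
Price P = 180 - 2·47 = 86.
Echo's profit: (86 - 46)·20 = 800.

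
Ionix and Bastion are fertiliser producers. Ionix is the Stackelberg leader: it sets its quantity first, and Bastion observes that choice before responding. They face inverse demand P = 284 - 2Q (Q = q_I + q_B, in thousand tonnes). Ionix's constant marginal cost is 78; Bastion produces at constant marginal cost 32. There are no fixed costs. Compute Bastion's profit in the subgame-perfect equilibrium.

3698

Solve by backward induction. Given q_I, the follower Bastion maximises π_B = (284 - 2q_I - 2q_B)q_B - 32q_B.
∂π_B/∂q_B = 252 - 2q_I - 4q_B = 0 gives the reaction function q_B = (252 - 2q_I)/4.
The leader anticipates this reaction. Substituting into P = 284 - 2Q gives P = 158 - q_I, so π_I = (158 - q_I)q_I - 78q_I.
The leader's first-order condition 80 - 2q_I = 0 yields q_I = 40.
Then q_B = (252 - 2·40)/4 = 43.
Price P = 284 - 2·83 = 118.
Bastion's profit: (118 - 32)·43 = 3698.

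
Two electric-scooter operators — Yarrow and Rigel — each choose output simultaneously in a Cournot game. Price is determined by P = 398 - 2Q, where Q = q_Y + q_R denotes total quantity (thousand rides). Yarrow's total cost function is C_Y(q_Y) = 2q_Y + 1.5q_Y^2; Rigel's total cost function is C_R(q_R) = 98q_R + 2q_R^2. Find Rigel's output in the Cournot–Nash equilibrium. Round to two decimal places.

25.15

Yarrow's profit: π_Y = (398 - 2Q)q_Y - (2q_Y + (3/2)q_Y²). Setting ∂π_Y/∂q_Y = 0: 396 - 7q_Y - 2(q_R) = 0.
Rigel's profit: π_R = (398 - 2Q)q_R - (98q_R + 2q_R²). Setting ∂π_R/∂q_R = 0: 300 - 8q_R - 2(q_Y) = 0.
Rearranging gives the reaction functions q_Y = (396 - 2q_R)/7 and q_R = (300 - 2q_Y)/8.
Solving the pair: q_Y = 642/13, q_R = 327/13.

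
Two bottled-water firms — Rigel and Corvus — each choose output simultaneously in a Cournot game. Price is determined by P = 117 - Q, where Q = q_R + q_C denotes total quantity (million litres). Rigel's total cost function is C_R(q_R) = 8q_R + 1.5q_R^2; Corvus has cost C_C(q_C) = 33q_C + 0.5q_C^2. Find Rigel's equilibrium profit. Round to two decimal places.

Rigel's profit: π_R = (117 - Q)q_R - (8q_R + (3/2)q_R²). Setting ∂π_R/∂q_R = 0: 109 - 5q_R - (q_C) = 0.
Corvus's first-order condition: 84 - 3q_C - (q_R) = 0.
So q_R = (109 - q_C)/5 and q_C = (84 - q_R)/3.
Solving the pair: q_R = 243/14, q_C = 311/14.
Price P = 117 - 277/7 = 542/7.
Rigel's profit: (542/7)·(243/14) - 8·(243/14) - (3/2)(243/14)² = 753.1760.

753.18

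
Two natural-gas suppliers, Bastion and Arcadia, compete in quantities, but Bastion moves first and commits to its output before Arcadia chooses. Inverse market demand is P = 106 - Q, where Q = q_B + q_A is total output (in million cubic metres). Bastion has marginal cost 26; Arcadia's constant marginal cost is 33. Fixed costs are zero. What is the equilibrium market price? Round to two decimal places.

Solve by backward induction. Given q_B, the follower Arcadia maximises π_A = (106 - q_B - q_A)q_A - 33q_A.
Setting the follower's marginal profit to zero, 73 - q_B - 2q_A = 0, i.e. q_A = (73 - q_B)/2.
The leader anticipates this reaction. Substituting into P = 106 - Q gives P = 139/2 - (1/2)q_B, so π_B = (139/2 - (1/2)q_B)q_B - 26q_B.
Maximising: ∂π_B/∂q_B = 87/2 - q_B = 0, giving q_B = 87/2.
Then q_A = (73 - 87/2)/2 = 59/4.
Total output Q = 233/4, so price P = 106 - 233/4 = 191/4.

47.75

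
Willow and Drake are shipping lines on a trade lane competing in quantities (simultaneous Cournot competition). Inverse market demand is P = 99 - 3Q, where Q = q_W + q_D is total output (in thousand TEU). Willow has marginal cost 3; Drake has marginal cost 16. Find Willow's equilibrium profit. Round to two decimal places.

Willow's profit: π_W = (99 - 3Q)q_W - (3q_W). Setting ∂π_W/∂q_W = 0: 96 - 6q_W - 3(q_D) = 0.
Drake's first-order condition: 83 - 6q_D - 3(q_W) = 0.
Rearranging gives the reaction functions q_W = (96 - 3q_D)/6 and q_D = (83 - 3q_W)/6.
Substituting one into the other gives q_W = 109/9 and q_D = 70/9.
Price P = 99 - 3·(179/9) = 118/3.
Willow's profit: (118/3 - 3)·(109/9) = 440.0370.

440.04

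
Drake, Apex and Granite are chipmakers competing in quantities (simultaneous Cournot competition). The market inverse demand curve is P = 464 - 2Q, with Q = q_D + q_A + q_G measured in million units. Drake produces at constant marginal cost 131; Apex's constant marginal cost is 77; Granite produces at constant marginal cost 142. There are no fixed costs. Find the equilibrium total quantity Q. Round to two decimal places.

130.25

Drake's profit: π_D = (464 - 2Q)q_D - (131q_D). Setting ∂π_D/∂q_D = 0: 333 - 4q_D - 2(q_A + q_G) = 0.
Apex's profit: π_A = (464 - 2Q)q_A - (77q_A). Setting ∂π_A/∂q_A = 0: 387 - 4q_A - 2(q_D + q_G) = 0.
Granite's profit: π_G = (464 - 2Q)q_G - (142q_G). Setting ∂π_G/∂q_G = 0: 322 - 4q_G - 2(q_D + q_A) = 0.
Adding the 3 conditions: 1042 − 4Q − 4Q = 0, i.e. Q = 521/4.
Back-substituting: q_D = (333 − 521/2)/2 = 145/4, q_A = (387 − 521/2)/2 = 253/4, q_G = (322 − 521/2)/2 = 123/4.
Total output Q = 145/4 + 253/4 + 123/4 = 521/4.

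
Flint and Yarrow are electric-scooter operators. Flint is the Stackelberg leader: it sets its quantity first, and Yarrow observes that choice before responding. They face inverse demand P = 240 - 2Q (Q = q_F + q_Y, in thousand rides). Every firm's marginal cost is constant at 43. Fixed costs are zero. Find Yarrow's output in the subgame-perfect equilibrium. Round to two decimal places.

The follower Yarrow best-responds to any q_F: π_Y = (240 - 2Q)q_Y - 43q_Y.
∂π_Y/∂q_Y = 197 - 2q_F - 4q_Y = 0 gives the reaction function q_Y = (197 - 2q_F)/4.
Flint substitutes q_Y(q_F) into its own profit: π_F = q_F(240 - 2q_F - (197 - 2q_F)/2) - 43q_F = (283/2 - q_F)q_F - 43q_F.
Maximising: ∂π_F/∂q_F = 197/2 - 2q_F = 0, giving q_F = 197/4.
Then q_Y = (197 - 2·(197/4))/4 = 197/8.

24.63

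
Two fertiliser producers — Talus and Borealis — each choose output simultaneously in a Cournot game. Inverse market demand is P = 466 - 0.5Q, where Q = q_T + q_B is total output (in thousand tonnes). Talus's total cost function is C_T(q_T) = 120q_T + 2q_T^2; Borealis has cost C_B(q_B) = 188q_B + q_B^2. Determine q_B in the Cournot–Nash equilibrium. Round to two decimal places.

82.51

Talus's profit: π_T = (466 - 0.5Q)q_T - (120q_T + 2q_T²). Setting ∂π_T/∂q_T = 0: 346 - 5q_T - (1/2)(q_B) = 0.
Borealis's profit: π_B = (466 - 0.5Q)q_B - (188q_B + q_B²). Setting ∂π_B/∂q_B = 0: 278 - 3q_B - (1/2)(q_T) = 0.
Rearranging gives the reaction functions q_T = (346 - (1/2)q_B)/5 and q_B = (278 - (1/2)q_T)/3.
Substituting one into the other gives q_T = 60.9492 and q_B = 82.5085.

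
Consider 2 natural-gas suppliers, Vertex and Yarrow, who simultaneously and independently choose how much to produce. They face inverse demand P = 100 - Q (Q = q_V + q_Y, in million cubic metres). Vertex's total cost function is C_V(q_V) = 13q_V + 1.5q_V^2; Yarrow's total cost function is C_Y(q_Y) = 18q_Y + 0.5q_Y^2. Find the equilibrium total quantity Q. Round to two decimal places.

Vertex's profit: π_V = (100 - Q)q_V - (13q_V + (3/2)q_V²). Setting ∂π_V/∂q_V = 0: 87 - 5q_V - (q_Y) = 0.
Yarrow's profit: π_Y = (100 - Q)q_Y - (18q_Y + (1/2)q_Y²). Setting ∂π_Y/∂q_Y = 0: 82 - 3q_Y - (q_V) = 0.
Rearranging gives the reaction functions q_V = (87 - q_Y)/5 and q_Y = (82 - q_V)/3.
Solving the pair: q_V = 179/14, q_Y = 323/14.
Total output Q = 179/14 + 323/14 = 251/7.

35.86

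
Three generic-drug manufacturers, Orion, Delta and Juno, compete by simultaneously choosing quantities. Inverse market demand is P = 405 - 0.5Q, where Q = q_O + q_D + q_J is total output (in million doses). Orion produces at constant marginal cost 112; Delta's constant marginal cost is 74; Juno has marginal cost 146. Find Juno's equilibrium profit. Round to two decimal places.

2926.13

Orion's profit: π_O = (405 - 0.5Q)q_O - (112q_O). Setting ∂π_O/∂q_O = 0: 293 - q_O - (1/2)(q_D + q_J) = 0.
Delta's first-order condition: 331 - q_D - (1/2)(q_O + q_J) = 0.
Juno's profit: π_J = (405 - 0.5Q)q_J - (146q_J). Setting ∂π_J/∂q_J = 0: 259 - q_J - (1/2)(q_O + q_D) = 0.
Adding the 3 conditions: 883 − Q − Q = 0, i.e. Q = 883/2.
Back-substituting: q_O = (293 − 883/4)/(1/2) = 289/2, q_D = (331 − 883/4)/(1/2) = 441/2, q_J = (259 − 883/4)/(1/2) = 153/2.
Price P = 405 - (1/2)·(883/2) = 737/4.
Juno's profit: (737/4 - 146)·(153/2) = 2926.1250.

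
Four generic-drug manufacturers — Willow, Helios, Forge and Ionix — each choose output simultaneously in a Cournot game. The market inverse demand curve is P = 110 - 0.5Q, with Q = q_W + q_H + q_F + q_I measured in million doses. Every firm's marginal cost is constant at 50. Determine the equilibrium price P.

A representative firm's profit is π_i = q_i(110 - 0.5Q) - 50q_i.
First-order condition (treating rivals' output as given): 60 - q_i - (1/2)·Σ_{j≠i} q_j = 0.
With identical firms every q_j equals q_i, so Σ_{j≠i} q_j = 3q_i and 60 = (5/2)q_i, giving q_i = 24.
Total output Q = 96, so price P = 110 - (1/2)·96 = 62.

62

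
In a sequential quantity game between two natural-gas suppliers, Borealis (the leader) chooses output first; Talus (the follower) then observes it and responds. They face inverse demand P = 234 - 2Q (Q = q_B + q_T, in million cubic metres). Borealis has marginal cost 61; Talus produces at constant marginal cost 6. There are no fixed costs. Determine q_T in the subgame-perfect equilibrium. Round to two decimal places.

Solve by backward induction. Given q_B, the follower Talus maximises π_T = (234 - 2q_B - 2q_T)q_T - 6q_T.
∂π_T/∂q_T = 228 - 2q_B - 4q_T = 0 gives the reaction function q_T = (228 - 2q_B)/4.
The leader anticipates this reaction. Substituting into P = 234 - 2Q gives P = 120 - q_B, so π_B = (120 - q_B)q_B - 61q_B.
Leader FOC: 59 - 2q_B = 0, so q_B = 59/2.
Then q_T = (228 - 2·(59/2))/4 = 169/4.

42.25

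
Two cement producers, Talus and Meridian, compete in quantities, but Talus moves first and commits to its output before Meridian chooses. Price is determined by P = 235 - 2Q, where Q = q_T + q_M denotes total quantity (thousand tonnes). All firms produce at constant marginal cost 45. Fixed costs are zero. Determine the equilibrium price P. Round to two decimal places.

92.50

Solve by backward induction. Given q_T, the follower Meridian maximises π_M = (235 - 2q_T - 2q_M)q_M - 45q_M.
Follower FOC: 190 - 2q_T - 4q_M = 0, so q_M(q_T) = (190 - 2q_T)/4.
Talus substitutes q_M(q_T) into its own profit: π_T = q_T(235 - 2q_T - (190 - 2q_T)/2) - 45q_T = (140 - q_T)q_T - 45q_T.
The leader's first-order condition 95 - 2q_T = 0 yields q_T = 95/2.
Then q_M = (190 - 2·(95/2))/4 = 95/4.
Total output Q = 285/4, so price P = 235 - 2·(285/4) = 185/2.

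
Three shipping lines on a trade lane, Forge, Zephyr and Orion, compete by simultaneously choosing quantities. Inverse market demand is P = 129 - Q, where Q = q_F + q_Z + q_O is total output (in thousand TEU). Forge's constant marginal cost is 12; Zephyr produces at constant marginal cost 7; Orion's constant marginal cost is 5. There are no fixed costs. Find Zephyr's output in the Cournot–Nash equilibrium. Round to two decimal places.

31.25

Forge's profit: π_F = (129 - Q)q_F - (12q_F). Setting ∂π_F/∂q_F = 0: 117 - 2q_F - (q_Z + q_O) = 0.
Zephyr's profit: π_Z = (129 - Q)q_Z - (7q_Z). Setting ∂π_Z/∂q_Z = 0: 122 - 2q_Z - (q_F + q_O) = 0.
Orion's first-order condition: 124 - 2q_O - (q_F + q_Z) = 0.
Adding the 3 conditions: 363 − 2Q − 2Q = 0, i.e. Q = 363/4.
Back-substituting: q_F = (117 − 363/4) = 105/4, q_Z = (122 − 363/4) = 125/4, q_O = (124 − 363/4) = 133/4.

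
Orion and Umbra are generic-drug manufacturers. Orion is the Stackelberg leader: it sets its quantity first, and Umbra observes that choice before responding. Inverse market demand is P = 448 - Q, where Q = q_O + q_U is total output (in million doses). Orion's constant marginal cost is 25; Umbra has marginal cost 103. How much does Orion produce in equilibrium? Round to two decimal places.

Solve by backward induction. Given q_O, the follower Umbra maximises π_U = (448 - q_O - q_U)q_U - 103q_U.
∂π_U/∂q_U = 345 - q_O - 2q_U = 0 gives the reaction function q_U = (345 - q_O)/2.
Orion substitutes q_U(q_O) into its own profit: π_O = q_O(448 - q_O - (345 - q_O)/2) - 25q_O = (551/2 - (1/2)q_O)q_O - 25q_O.
The leader's first-order condition 501/2 - q_O = 0 yields q_O = 501/2.
Then q_U = (345 - 501/2)/2 = 189/4.

250.50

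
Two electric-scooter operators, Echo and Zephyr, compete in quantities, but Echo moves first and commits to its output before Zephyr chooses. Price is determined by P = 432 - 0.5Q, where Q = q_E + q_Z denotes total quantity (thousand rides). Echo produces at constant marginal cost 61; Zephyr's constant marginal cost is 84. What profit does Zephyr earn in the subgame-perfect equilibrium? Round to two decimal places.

11400.50

The follower Zephyr best-responds to any q_E: π_Z = (432 - 0.5Q)q_Z - 84q_Z.
Setting the follower's marginal profit to zero, 348 - (1/2)q_E - q_Z = 0, i.e. q_Z = (348 - (1/2)q_E).
The leader anticipates this reaction. Substituting into P = 432 - 0.5Q gives P = 258 - (1/4)q_E, so π_E = (258 - (1/4)q_E)q_E - 61q_E.
The leader's first-order condition 197 - (1/2)q_E = 0 yields q_E = 394.
Then q_Z = (348 - (1/2)·394) = 151.
Price P = 432 - (1/2)·545 = 319/2.
Zephyr's profit: (319/2 - 84)·151 = 11400.5000.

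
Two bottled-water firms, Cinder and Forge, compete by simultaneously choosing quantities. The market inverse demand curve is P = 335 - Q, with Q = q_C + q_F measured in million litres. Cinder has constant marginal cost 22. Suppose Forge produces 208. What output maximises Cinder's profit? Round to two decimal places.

52.50

With the rival's output fixed at 208, Cinder's profit is π_C = (335 - 208 - q_C)q_C - (22q_C) = (127 - q_C)q_C - (22q_C).
∂π_C/∂q_C = 105 - 2q_C = 0, so q_C = 105/2.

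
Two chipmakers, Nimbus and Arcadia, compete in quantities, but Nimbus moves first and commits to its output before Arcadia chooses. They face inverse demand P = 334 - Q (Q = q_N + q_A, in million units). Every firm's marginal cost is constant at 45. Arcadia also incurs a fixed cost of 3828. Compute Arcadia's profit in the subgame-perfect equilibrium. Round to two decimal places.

Solve by backward induction. Given q_N, the follower Arcadia maximises π_A = (334 - q_N - q_A)q_A - 45q_A.
Setting the follower's marginal profit to zero, 289 - q_N - 2q_A = 0, i.e. q_A = (289 - q_N)/2.
The leader anticipates this reaction. Substituting into P = 334 - Q gives P = 379/2 - (1/2)q_N, so π_N = (379/2 - (1/2)q_N)q_N - 45q_N.
Maximising: ∂π_N/∂q_N = 289/2 - q_N = 0, giving q_N = 289/2.
Then q_A = (289 - 289/2)/2 = 289/4.
Price P = 334 - 867/4 = 469/4.
Arcadia's profit: (469/4 - 45)·(289/4) - 3828 = 1392.0625.

1392.06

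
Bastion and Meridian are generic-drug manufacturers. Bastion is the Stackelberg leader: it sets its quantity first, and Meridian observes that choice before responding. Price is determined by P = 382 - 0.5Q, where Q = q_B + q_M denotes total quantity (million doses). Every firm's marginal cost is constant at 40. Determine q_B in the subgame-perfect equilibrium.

The follower Meridian best-responds to any q_B: π_M = (382 - 0.5Q)q_M - 40q_M.
Follower FOC: 342 - (1/2)q_B - q_M = 0, so q_M(q_B) = (342 - (1/2)q_B).
Bastion substitutes q_M(q_B) into its own profit: π_B = q_B(382 - (1/2)q_B - (342 - (1/2)q_B)/2) - 40q_B = (211 - (1/4)q_B)q_B - 40q_B.
The leader's first-order condition 171 - (1/2)q_B = 0 yields q_B = 342.
Then q_M = (342 - (1/2)·342) = 171.

342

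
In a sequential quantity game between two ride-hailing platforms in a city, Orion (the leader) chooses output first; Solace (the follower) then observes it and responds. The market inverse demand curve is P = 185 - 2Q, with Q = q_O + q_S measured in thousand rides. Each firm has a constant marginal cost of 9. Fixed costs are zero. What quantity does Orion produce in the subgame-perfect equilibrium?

44

Solve by backward induction. Given q_O, the follower Solace maximises π_S = (185 - 2q_O - 2q_S)q_S - 9q_S.
Follower FOC: 176 - 2q_O - 4q_S = 0, so q_S(q_O) = (176 - 2q_O)/4.
Orion substitutes q_S(q_O) into its own profit: π_O = q_O(185 - 2q_O - (176 - 2q_O)/2) - 9q_O = (97 - q_O)q_O - 9q_O.
The leader's first-order condition 88 - 2q_O = 0 yields q_O = 44.
Then q_S = (176 - 2·44)/4 = 22.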